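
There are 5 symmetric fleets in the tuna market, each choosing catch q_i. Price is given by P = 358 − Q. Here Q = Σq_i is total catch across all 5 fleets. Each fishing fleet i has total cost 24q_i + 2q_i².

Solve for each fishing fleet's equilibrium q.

33.4

A representative fishing fleet's profit is π_i = q_i(358 − Q) − 24q_i − 2q_i², with Q = q_i + Σ_{j≠i} q_j.
First-order condition: 334 − 6q_i − Σ_{j≠i} q_j = 0.
With identical fishing fleets, set every q_j = q: then 334 − 6q − 4q = 0, i.e. q = 334/10 = 33.4.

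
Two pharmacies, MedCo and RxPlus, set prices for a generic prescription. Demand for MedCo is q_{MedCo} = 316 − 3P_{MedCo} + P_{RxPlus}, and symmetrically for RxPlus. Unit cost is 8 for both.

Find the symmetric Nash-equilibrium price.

MedCo's profit: π = (P_{MedCo} − 8)(316 − 3P_{MedCo} + P_{RxPlus}).
∂π/∂P_{MedCo} = 340 − 6P_{MedCo} + P_{RxPlus} = 0 ⇒ P_{MedCo} = 170/3 + (1/6)P_{RxPlus}.
The game is symmetric, so in equilibrium P_{RxPlus} = P_{MedCo}: the reaction function gives (5/6)P_{MedCo} = 170/3, hence P_{MedCo} = 68.

68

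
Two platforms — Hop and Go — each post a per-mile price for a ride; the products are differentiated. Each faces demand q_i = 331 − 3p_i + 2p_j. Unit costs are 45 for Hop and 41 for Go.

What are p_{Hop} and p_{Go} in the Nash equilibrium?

115.75, 114.25

Hop's profit: π = (p_{Hop} − 45)(331 − 3p_{Hop} + 2p_{Go}).
∂π/∂p_{Hop} = 466 − 6p_{Hop} + 2p_{Go} = 0 ⇒ p_{Hop} = 233/3 + (1/3)p_{Go}.
Similarly p_{Go} = 227/3 + (1/3)p_{Hop}.
Plugging p_{Go} into Hop's best response: p_{Hop} = 233/3 + (1/3)(227/3 + (1/3)p_{Hop}) ⇒ (8/9)p_{Hop} = 926/9, so p_{Hop} = 115.75.
Then p_{Go} = 227/3 + (1/3)·115.75 = 114.25.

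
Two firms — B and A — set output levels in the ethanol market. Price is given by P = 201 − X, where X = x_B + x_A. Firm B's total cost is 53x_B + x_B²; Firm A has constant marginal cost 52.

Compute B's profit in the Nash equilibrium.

Firm B's profit: π = x_B(201 − (x_B + x_A)) − 53x_B − x_B².
∂π/∂x_B = 148 − 4x_B − x_A = 0, so x_B = 37 − 0.25x_A.
For A: ∂π/∂x_A = 149 − 2x_A − x_B = 0 ⇒ x_A = 74.5 − 0.5x_B.
Substituting the second reaction function into the first: x_B = 37 − 0.25(74.5 − 0.5x_B), which gives 0.875x_B = 18.375 ⇒ x_B = 21.
Then x_A = 74.5 − 0.5·21 = 64.
Price P = 201 − 85 = 116.
B's profit: (116 − 53)·21 − (21)² = 882.

882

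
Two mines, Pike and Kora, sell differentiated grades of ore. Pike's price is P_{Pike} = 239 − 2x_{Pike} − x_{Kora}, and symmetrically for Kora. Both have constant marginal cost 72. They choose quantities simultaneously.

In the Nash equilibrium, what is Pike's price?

138.8

Mine Pike's profit: π = x_{Pike}(239 − 2x_{Pike} − x_{Kora}) − 72x_{Pike}.
∂π/∂x_{Pike} = 167 − 4x_{Pike} − x_{Kora} = 0 ⇒ x_{Pike} = 41.75 − 0.25x_{Kora}.
By symmetry x_{Kora} = x_{Pike}; substituting into the reaction function, 1.25x_{Pike} = 41.75 and x_{Pike} = 33.4.
P_{Pike} = 239 − 2·33.4 − 33.4 = 138.8.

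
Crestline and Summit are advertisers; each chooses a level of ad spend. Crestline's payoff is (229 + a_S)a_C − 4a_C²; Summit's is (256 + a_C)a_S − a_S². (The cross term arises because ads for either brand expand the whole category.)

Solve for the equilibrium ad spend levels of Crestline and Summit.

Expanding Crestline's payoff: 229a_C + a_Sa_C − 4a_C².
∂π/∂a_C = 229 + a_S − 8a_C = 0, so a_C = 28.625 + 0.125a_S.
Likewise for Summit: a_S = 128 + 0.5a_C.
Solving the two reaction functions simultaneously: (1 − (0.125)(0.5))a_C = 28.625 + 0.125·128, so 0.9375a_C = 44.625 and a_C = 47.6.
Then a_S = 128 + 0.5·47.6 = 151.8.

47.6, 151.8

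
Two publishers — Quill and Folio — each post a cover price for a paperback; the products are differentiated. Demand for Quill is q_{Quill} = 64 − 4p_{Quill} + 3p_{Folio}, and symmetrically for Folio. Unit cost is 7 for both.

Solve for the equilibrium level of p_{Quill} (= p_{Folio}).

18.4

Quill's profit: π = (p_{Quill} − 7)(64 − 4p_{Quill} + 3p_{Folio}).
∂π/∂p_{Quill} = 92 − 8p_{Quill} + 3p_{Folio} = 0 ⇒ p_{Quill} = 11.5 + 0.375p_{Folio}.
The game is symmetric, so in equilibrium p_{Folio} = p_{Quill}: the reaction function gives 0.625p_{Quill} = 11.5, hence p_{Quill} = 18.4.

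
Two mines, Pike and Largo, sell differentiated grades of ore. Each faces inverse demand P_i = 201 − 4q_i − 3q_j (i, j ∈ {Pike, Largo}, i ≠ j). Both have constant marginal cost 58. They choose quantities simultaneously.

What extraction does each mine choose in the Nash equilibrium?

13

Mine Pike's profit: π = q_{Pike}(201 − 4q_{Pike} − 3q_{Largo}) − 58q_{Pike}.
∂π/∂q_{Pike} = 143 − 8q_{Pike} − 3q_{Largo} = 0 ⇒ q_{Pike} = 17.875 − 0.375q_{Largo}.
By symmetry q_{Largo} = q_{Pike}; substituting into the reaction function, 1.375q_{Pike} = 17.875 and q_{Pike} = 13.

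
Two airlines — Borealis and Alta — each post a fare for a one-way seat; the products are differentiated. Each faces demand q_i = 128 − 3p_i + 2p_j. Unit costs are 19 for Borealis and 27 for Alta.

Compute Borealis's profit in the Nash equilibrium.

Borealis's profit: π = (p_{Borealis} − 19)(128 − 3p_{Borealis} + 2p_{Alta}).
∂π/∂p_{Borealis} = 185 − 6p_{Borealis} + 2p_{Alta} = 0 ⇒ p_{Borealis} = 185/6 + (1/3)p_{Alta}.
Similarly p_{Alta} = 209/6 + (1/3)p_{Borealis}.
Solving the two reaction functions simultaneously: (1 − (1/3)(1/3))p_{Borealis} = 185/6 + (1/3)·(209/6), so (8/9)p_{Borealis} = 382/9 and p_{Borealis} = 47.75.
Then p_{Alta} = 209/6 + (1/3)·47.75 = 50.75.
q_{Borealis} = 128 − 3·47.75 + 2·50.75 = 86.25.
Profit = (47.75 − 19)·86.25 = 2479.6875.

2479.6875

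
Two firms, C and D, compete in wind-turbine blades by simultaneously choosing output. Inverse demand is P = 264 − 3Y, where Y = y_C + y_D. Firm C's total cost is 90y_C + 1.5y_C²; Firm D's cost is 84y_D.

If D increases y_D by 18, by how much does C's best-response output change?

Firm C's profit: π = y_C(264 − 3(y_C + y_D)) − 90y_C − 1.5y_C².
∂π/∂y_C = 174 − 9y_C − 3y_D = 0, so y_C = 58/3 − (1/3)y_D.
The reaction-function slope is −1/3, so an 18-unit rise in y_D moves y_C by −1/3 × 18 = −6. C's best response falls — the actions are strategic substitutes.

-6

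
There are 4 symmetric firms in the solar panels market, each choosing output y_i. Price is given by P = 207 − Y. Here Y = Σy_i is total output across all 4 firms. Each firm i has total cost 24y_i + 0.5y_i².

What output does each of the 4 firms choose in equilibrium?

A representative firm's profit is π_i = y_i(207 − Y) − 24y_i − 0.5y_i², with Y = y_i + Σ_{j≠i} y_j.
First-order condition: 183 − 3y_i − Σ_{j≠i} y_j = 0.
Imposing symmetry (y_j = y for all j) turns Σ_{j≠i} y_j into 3y, so 183 = 6y and y = 30.5.

30.5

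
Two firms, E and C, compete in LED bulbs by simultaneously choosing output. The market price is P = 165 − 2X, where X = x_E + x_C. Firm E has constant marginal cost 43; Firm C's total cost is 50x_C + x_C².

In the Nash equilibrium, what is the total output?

Firm E's profit: π = x_E(165 − 2(x_E + x_C)) − 43x_E.
∂π/∂x_E = 122 − 4x_E − 2x_C = 0, so x_E = 30.5 − 0.5x_C.
For C: ∂π/∂x_C = 115 − 6x_C − 2x_E = 0 ⇒ x_C = 115/6 − (1/3)x_E.
Solving the two reaction functions simultaneously: (1 − (−0.5)(−1/3))x_E = 30.5 − 0.5·(115/6), so (5/6)x_E = 251/12 and x_E = 25.1.
Then x_C = 115/6 − (1/3)·25.1 = 10.8.
Total output: 25.1 + 10.8 = 35.9.

35.9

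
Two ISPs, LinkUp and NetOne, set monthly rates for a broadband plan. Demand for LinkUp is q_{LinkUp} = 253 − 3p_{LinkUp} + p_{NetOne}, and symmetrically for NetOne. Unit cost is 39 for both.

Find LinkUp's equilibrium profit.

LinkUp's profit: π = (p_{LinkUp} − 39)(253 − 3p_{LinkUp} + p_{NetOne}).
∂π/∂p_{LinkUp} = 370 − 6p_{LinkUp} + p_{NetOne} = 0 ⇒ p_{LinkUp} = 185/3 + (1/6)p_{NetOne}.
Setting p_{LinkUp} = p_{NetOne} in the reaction function: p_{LinkUp} = 185/3 + (1/6)p_{LinkUp}, so p_{LinkUp} = (185/3) / (5/6) = 74.
q_{LinkUp} = 253 − 3·74 + 74 = 105.
Profit = (74 − 39)·105 = 3675.

3675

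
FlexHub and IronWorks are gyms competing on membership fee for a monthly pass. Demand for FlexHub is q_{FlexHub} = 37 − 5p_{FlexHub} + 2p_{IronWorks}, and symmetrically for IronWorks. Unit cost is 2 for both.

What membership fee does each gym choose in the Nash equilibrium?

FlexHub's profit: π = (p_{FlexHub} − 2)(37 − 5p_{FlexHub} + 2p_{IronWorks}).
∂π/∂p_{FlexHub} = 47 − 10p_{FlexHub} + 2p_{IronWorks} = 0 ⇒ p_{FlexHub} = 4.7 + 0.2p_{IronWorks}.
By symmetry p_{IronWorks} = p_{FlexHub}; substituting into the reaction function, 0.8p_{FlexHub} = 4.7 and p_{FlexHub} = 5.875.

5.875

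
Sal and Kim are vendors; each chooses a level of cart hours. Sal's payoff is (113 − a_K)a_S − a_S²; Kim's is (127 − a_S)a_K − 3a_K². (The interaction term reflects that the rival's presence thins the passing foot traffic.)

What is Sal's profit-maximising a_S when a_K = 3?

55

Expanding Sal's payoff: 113a_S − a_Ka_S − a_S².
∂π/∂a_S = 113 − a_K − 2a_S = 0, so a_S = 56.5 − 0.5a_K.
At a_K = 3: a_S = 56.5 − 0.5·3 = 55.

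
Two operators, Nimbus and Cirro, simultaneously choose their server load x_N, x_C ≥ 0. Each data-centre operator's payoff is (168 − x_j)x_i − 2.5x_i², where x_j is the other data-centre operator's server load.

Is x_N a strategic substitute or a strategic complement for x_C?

Nimbus's payoff is (168 − x_C)x_N − 2.5x_N².
∂π/∂x_N = 168 − x_C − 5x_N = 0, so x_N = 33.6 − 0.2x_C.
The best-response slope dx_N/dx_C = −0.2 < 0: the reaction function is downward-sloping, so the choices are strategic substitutes.

strategic substitutes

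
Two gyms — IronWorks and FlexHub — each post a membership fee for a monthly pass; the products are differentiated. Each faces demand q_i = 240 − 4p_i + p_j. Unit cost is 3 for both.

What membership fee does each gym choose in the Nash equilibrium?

36

IronWorks's profit: π = (p_{IronWorks} − 3)(240 − 4p_{IronWorks} + p_{FlexHub}).
∂π/∂p_{IronWorks} = 252 − 8p_{IronWorks} + p_{FlexHub} = 0 ⇒ p_{IronWorks} = 31.5 + 0.125p_{FlexHub}.
Setting p_{IronWorks} = p_{FlexHub} in the reaction function: p_{IronWorks} = 31.5 + 0.125p_{IronWorks}, so p_{IronWorks} = 31.5 / 0.875 = 36.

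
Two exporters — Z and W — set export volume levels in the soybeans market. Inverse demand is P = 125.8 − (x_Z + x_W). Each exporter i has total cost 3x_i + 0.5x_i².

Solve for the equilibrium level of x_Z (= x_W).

30.7

Exporter Z's profit: π = x_Z(125.8 − (x_Z + x_W)) − 3x_Z − 0.5x_Z².
∂π/∂x_Z = 122.8 − 3x_Z − x_W = 0, so x_Z = 614/15 − (1/3)x_W.
The game is symmetric, so in equilibrium x_W = x_Z: the reaction function gives (4/3)x_Z = 614/15, hence x_Z = 30.7.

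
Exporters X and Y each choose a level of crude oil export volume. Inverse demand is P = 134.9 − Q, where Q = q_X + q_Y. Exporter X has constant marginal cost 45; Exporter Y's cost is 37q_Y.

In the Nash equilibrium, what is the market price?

72.3

Exporter X's profit: π = q_X(134.9 − (q_X + q_Y)) − 45q_X.
∂π/∂q_X = 89.9 − 2q_X − q_Y = 0, so q_X = 44.95 − 0.5q_Y.
By the same steps for Y: q_Y = 48.95 − 0.5q_X.
Solving the two reaction functions simultaneously: (1 − (−0.5)(−0.5))q_X = 44.95 − 0.5·48.95, so 0.75q_X = 20.475 and q_X = 27.3.
Then q_Y = 48.95 − 0.5·27.3 = 35.3.
Equilibrium price: P = 134.9 − 62.6 = 72.3.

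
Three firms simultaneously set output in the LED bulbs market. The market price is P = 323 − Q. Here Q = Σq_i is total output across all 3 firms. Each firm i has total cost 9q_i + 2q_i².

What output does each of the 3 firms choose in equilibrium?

39.25

A representative firm's profit is π_i = q_i(323 − Q) − 9q_i − 2q_i², with Q = q_i + Σ_{j≠i} q_j.
First-order condition: 314 − 6q_i − Σ_{j≠i} q_j = 0.
In a symmetric equilibrium every firm chooses the same q, so Σ_{j≠i} q_j = 2q. The condition becomes 314 − 8q = 0, giving q = 314/8 = 39.25.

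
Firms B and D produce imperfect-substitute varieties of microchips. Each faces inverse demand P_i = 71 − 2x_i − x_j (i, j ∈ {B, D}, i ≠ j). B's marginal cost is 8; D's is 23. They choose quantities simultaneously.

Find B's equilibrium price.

35.2

Firm B's profit: π = x_B(71 − 2x_B − x_D) − 8x_B.
∂π/∂x_B = 63 − 4x_B − x_D = 0 ⇒ x_B = 15.75 − 0.25x_D.
Similarly x_D = 12 − 0.25x_B.
Solving the two reaction functions simultaneously: (1 − (−0.25)(−0.25))x_B = 15.75 − 0.25·12, so 0.9375x_B = 12.75 and x_B = 13.6.
Then x_D = 12 − 0.25·13.6 = 8.6.
P_B = 71 − 2·13.6 − 8.6 = 35.2.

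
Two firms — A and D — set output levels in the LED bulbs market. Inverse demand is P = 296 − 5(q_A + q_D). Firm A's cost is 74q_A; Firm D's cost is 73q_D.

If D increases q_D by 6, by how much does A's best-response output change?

-3

Firm A's profit: π = q_A(296 − 5(q_A + q_D)) − 74q_A.
∂π/∂q_A = 222 − 10q_A − 5q_D = 0, so q_A = 22.2 − 0.5q_D.
The reaction-function slope is −0.5, so a 6-unit rise in q_D moves q_A by −0.5 × 6 = −3. A's best response falls — the actions are strategic substitutes.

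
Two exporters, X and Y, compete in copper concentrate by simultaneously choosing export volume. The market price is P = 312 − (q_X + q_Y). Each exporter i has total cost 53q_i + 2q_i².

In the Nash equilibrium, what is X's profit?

Exporter X's profit: π = q_X(312 − (q_X + q_Y)) − 53q_X − 2q_X².
∂π/∂q_X = 259 − 6q_X − q_Y = 0, so q_X = 259/6 − (1/6)q_Y.
By symmetry q_Y = q_X; substituting into the reaction function, (7/6)q_X = 259/6 and q_X = 37.
Price P = 312 − 74 = 238.
X's profit: (238 − 53)·37 − 2(37)² = 4107.

4107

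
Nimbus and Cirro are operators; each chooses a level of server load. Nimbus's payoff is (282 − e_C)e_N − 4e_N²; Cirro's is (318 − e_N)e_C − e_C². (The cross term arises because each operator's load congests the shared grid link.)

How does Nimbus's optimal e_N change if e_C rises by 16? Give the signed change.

-2

Expanding Nimbus's payoff: 282e_N − e_Ce_N − 4e_N².
∂π/∂e_N = 282 − e_C − 8e_N = 0, so e_N = 35.25 − 0.125e_C.
The reaction-function slope is −0.125, so a 16-unit rise in e_C moves e_N by −0.125 × 16 = −2. Nimbus's best response falls — the actions are strategic substitutes.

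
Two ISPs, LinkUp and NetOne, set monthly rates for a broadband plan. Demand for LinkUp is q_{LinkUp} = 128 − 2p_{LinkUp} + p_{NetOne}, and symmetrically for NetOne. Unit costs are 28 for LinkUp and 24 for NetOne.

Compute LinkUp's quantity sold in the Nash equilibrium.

65.6

LinkUp's profit: π = (p_{LinkUp} − 28)(128 − 2p_{LinkUp} + p_{NetOne}).
∂π/∂p_{LinkUp} = 184 − 4p_{LinkUp} + p_{NetOne} = 0 ⇒ p_{LinkUp} = 46 + 0.25p_{NetOne}.
Similarly p_{NetOne} = 44 + 0.25p_{LinkUp}.
Plugging p_{NetOne} into LinkUp's best response: p_{LinkUp} = 46 + 0.25(44 + 0.25p_{LinkUp}) ⇒ 0.9375p_{LinkUp} = 57, so p_{LinkUp} = 60.8.
Then p_{NetOne} = 44 + 0.25·60.8 = 59.2.
q_{LinkUp} = 128 − 2·60.8 + 59.2 = 65.6.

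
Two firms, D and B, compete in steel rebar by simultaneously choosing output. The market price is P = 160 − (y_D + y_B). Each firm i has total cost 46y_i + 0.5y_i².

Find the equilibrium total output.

Firm D's profit: π = y_D(160 − (y_D + y_B)) − 46y_D − 0.5y_D².
∂π/∂y_D = 114 − 3y_D − y_B = 0, so y_D = 38 − (1/3)y_B.
By symmetry y_B = y_D; substituting into the reaction function, (4/3)y_D = 38 and y_D = 28.5.
Total output: 28.5 + 28.5 = 57.

57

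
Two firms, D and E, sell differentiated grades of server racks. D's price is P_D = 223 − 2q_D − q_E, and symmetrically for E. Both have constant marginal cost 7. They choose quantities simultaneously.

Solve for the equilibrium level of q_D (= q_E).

43.2

Firm D's profit: π = q_D(223 − 2q_D − q_E) − 7q_D.
∂π/∂q_D = 216 − 4q_D − q_E = 0 ⇒ q_D = 54 − 0.25q_E.
By symmetry q_E = q_D; substituting into the reaction function, 1.25q_D = 54 and q_D = 43.2.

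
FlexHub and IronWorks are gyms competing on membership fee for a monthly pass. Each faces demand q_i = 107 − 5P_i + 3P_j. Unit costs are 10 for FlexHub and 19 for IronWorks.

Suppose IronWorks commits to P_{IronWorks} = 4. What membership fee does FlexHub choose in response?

FlexHub's profit: π = (P_{FlexHub} − 10)(107 − 5P_{FlexHub} + 3P_{IronWorks}).
∂π/∂P_{FlexHub} = 157 − 10P_{FlexHub} + 3P_{IronWorks} = 0 ⇒ P_{FlexHub} = 15.7 + 0.3P_{IronWorks}.
At P_{IronWorks} = 4: P_{FlexHub} = 15.7 + 0.3·4 = 16.9.

16.9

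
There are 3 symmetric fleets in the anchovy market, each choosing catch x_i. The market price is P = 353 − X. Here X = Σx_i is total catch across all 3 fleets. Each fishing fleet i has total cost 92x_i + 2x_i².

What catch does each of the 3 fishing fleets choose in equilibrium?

32.625

A representative fishing fleet's profit is π_i = x_i(353 − X) − 92x_i − 2x_i², with X = x_i + Σ_{j≠i} x_j.
First-order condition: 261 − 6x_i − Σ_{j≠i} x_j = 0.
In a symmetric equilibrium every fishing fleet chooses the same x, so Σ_{j≠i} x_j = 2x. The condition becomes 261 − 8x = 0, giving x = 261/8 = 32.625.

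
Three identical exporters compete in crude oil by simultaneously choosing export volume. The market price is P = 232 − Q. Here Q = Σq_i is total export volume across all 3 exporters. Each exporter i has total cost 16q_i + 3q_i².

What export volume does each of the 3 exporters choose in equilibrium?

21.6

A representative exporter's profit is π_i = q_i(232 − Q) − 16q_i − 3q_i², with Q = q_i + Σ_{j≠i} q_j.
First-order condition: 216 − 8q_i − Σ_{j≠i} q_j = 0.
In a symmetric equilibrium every exporter chooses the same q, so Σ_{j≠i} q_j = 2q. The condition becomes 216 − 10q = 0, giving q = 216/10 = 21.6.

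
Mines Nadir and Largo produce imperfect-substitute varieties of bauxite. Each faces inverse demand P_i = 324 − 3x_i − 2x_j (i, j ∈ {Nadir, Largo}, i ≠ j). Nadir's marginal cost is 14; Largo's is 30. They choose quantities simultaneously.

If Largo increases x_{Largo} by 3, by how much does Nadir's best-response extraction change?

-1

Mine Nadir's profit: π = x_{Nadir}(324 − 3x_{Nadir} − 2x_{Largo}) − 14x_{Nadir}.
∂π/∂x_{Nadir} = 310 − 6x_{Nadir} − 2x_{Largo} = 0 ⇒ x_{Nadir} = 155/3 − (1/3)x_{Largo}.
The reaction-function slope is −1/3, so a 3-unit rise in x_{Largo} moves x_{Nadir} by −1/3 × 3 = −1. Nadir's best response falls — the actions are strategic substitutes.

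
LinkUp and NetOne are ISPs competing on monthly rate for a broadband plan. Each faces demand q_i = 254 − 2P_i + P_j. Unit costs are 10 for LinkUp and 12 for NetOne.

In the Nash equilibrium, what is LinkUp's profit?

13317.12

LinkUp's profit: π = (P_{LinkUp} − 10)(254 − 2P_{LinkUp} + P_{NetOne}).
∂π/∂P_{LinkUp} = 274 − 4P_{LinkUp} + P_{NetOne} = 0 ⇒ P_{LinkUp} = 68.5 + 0.25P_{NetOne}.
Similarly P_{NetOne} = 69.5 + 0.25P_{LinkUp}.
Solving the two reaction functions simultaneously: (1 − (0.25)(0.25))P_{LinkUp} = 68.5 + 0.25·69.5, so 0.9375P_{LinkUp} = 85.875 and P_{LinkUp} = 91.6.
Then P_{NetOne} = 69.5 + 0.25·91.6 = 92.4.
q_{LinkUp} = 254 − 2·91.6 + 92.4 = 163.2.
Profit = (91.6 − 10)·163.2 = 13317.12.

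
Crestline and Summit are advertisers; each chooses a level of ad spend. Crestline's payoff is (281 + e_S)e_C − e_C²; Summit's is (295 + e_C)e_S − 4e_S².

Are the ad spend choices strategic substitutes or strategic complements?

Expanding Crestline's payoff: 281e_C + e_Se_C − e_C².
∂π/∂e_C = 281 + e_S − 2e_C = 0, so e_C = 140.5 + 0.5e_S.
The best-response slope de_C/de_S = 0.5 > 0: the reaction function is upward-sloping, so the choices are strategic complements.

strategic complements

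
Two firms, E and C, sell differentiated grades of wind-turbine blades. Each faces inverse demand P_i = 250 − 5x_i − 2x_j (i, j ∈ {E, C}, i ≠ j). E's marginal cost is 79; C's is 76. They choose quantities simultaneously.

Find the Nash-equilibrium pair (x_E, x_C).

Firm E's profit: π = x_E(250 − 5x_E − 2x_C) − 79x_E.
∂π/∂x_E = 171 − 10x_E − 2x_C = 0 ⇒ x_E = 17.1 − 0.2x_C.
Similarly x_C = 17.4 − 0.2x_E.
Substituting the second reaction function into the first: x_E = 17.1 − 0.2(17.4 − 0.2x_E), which gives 0.96x_E = 13.62 ⇒ x_E = 14.1875.
Then x_C = 17.4 − 0.2·14.1875 = 14.5625.

14.1875, 14.5625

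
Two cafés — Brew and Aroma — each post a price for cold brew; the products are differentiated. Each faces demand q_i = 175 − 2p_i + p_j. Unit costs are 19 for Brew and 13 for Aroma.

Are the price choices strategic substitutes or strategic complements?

Brew's profit: π = (p_{Brew} − 19)(175 − 2p_{Brew} + p_{Aroma}).
∂π/∂p_{Brew} = 213 − 4p_{Brew} + p_{Aroma} = 0 ⇒ p_{Brew} = 53.25 + 0.25p_{Aroma}.
The best-response slope dp_{Brew}/dp_{Aroma} = 0.25 > 0: the reaction function is upward-sloping, so the choices are strategic complements.

strategic complements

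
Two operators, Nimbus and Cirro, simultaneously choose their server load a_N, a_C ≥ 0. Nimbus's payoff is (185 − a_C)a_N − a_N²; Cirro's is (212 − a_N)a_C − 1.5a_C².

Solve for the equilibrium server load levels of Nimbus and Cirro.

68.6, 47.8

Expanding Nimbus's payoff: 185a_N − a_Ca_N − a_N².
∂π/∂a_N = 185 − a_C − 2a_N = 0, so a_N = 92.5 − 0.5a_C.
Likewise for Cirro: a_C = 212/3 − (1/3)a_N.
Substituting the second reaction function into the first: a_N = 92.5 − 0.5(212/3 − (1/3)a_N), which gives (5/6)a_N = 343/6 ⇒ a_N = 68.6.
Then a_C = 212/3 − (1/3)·68.6 = 47.8.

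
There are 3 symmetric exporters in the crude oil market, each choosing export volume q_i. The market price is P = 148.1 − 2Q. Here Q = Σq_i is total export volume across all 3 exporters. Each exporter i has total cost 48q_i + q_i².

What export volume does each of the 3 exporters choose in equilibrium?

10.01

A representative exporter's profit is π_i = q_i(148.1 − 2Q) − 48q_i − q_i², with Q = q_i + Σ_{j≠i} q_j.
First-order condition: 100.1 − 6q_i − 2Σ_{j≠i} q_j = 0.
In a symmetric equilibrium every exporter chooses the same q, so Σ_{j≠i} q_j = 2q. The condition becomes 100.1 − 10q = 0, giving q = 100.1/10 = 10.01.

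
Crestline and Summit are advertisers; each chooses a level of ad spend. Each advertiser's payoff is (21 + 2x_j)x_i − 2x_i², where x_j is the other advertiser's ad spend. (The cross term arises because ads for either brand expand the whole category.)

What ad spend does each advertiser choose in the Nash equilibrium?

10.5

Crestline's payoff is (21 + 2x_S)x_C − 2x_C².
∂π/∂x_C = 21 + 2x_S − 4x_C = 0, so x_C = 5.25 + 0.5x_S.
The game is symmetric, so in equilibrium x_S = x_C: the reaction function gives 0.5x_C = 5.25, hence x_C = 10.5.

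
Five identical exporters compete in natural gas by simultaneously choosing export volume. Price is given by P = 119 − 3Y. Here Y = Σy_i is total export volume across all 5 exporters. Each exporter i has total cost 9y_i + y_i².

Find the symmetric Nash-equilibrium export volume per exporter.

5.5

A representative exporter's profit is π_i = y_i(119 − 3Y) − 9y_i − y_i², with Y = y_i + Σ_{j≠i} y_j.
First-order condition: 110 − 8y_i − 3Σ_{j≠i} y_j = 0.
Imposing symmetry (y_j = y for all j) turns Σ_{j≠i} y_j into 4y, so 110 = 20y and y = 5.5.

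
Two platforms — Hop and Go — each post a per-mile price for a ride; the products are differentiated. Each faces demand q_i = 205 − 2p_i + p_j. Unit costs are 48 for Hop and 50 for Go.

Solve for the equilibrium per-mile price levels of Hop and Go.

100.6, 101.4

Hop's profit: π = (p_{Hop} − 48)(205 − 2p_{Hop} + p_{Go}).
∂π/∂p_{Hop} = 301 − 4p_{Hop} + p_{Go} = 0 ⇒ p_{Hop} = 75.25 + 0.25p_{Go}.
Similarly p_{Go} = 76.25 + 0.25p_{Hop}.
Plugging p_{Go} into Hop's best response: p_{Hop} = 75.25 + 0.25(76.25 + 0.25p_{Hop}) ⇒ 0.9375p_{Hop} = 94.3125, so p_{Hop} = 100.6.
Then p_{Go} = 76.25 + 0.25·100.6 = 101.4.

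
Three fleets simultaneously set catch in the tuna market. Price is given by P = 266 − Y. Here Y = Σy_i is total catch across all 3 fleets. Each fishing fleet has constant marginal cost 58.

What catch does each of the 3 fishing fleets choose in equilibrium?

A representative fishing fleet's profit is π_i = y_i(266 − Y) − 58y_i, with Y = y_i + Σ_{j≠i} y_j.
First-order condition: 208 − 2y_i − Σ_{j≠i} y_j = 0.
Imposing symmetry (y_j = y for all j) turns Σ_{j≠i} y_j into 2y, so 208 = 4y and y = 52.

52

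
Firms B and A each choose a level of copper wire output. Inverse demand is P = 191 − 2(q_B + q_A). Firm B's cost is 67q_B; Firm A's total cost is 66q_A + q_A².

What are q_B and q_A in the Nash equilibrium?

Firm B's profit: π = q_B(191 − 2(q_B + q_A)) − 67q_B.
∂π/∂q_B = 124 − 4q_B − 2q_A = 0, so q_B = 31 − 0.5q_A.
For A: ∂π/∂q_A = 125 − 6q_A − 2q_B = 0 ⇒ q_A = 125/6 − (1/3)q_B.
Plugging q_A into B's best response: q_B = 31 − 0.5(125/6 − (1/3)q_B) ⇒ (5/6)q_B = 247/12, so q_B = 24.7.
Then q_A = 125/6 − (1/3)·24.7 = 12.6.

24.7, 12.6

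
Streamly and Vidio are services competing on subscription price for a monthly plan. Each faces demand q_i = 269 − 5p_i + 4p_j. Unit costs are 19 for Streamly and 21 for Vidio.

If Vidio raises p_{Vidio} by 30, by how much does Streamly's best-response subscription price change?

12

Streamly's profit: π = (p_{Streamly} − 19)(269 − 5p_{Streamly} + 4p_{Vidio}).
∂π/∂p_{Streamly} = 364 − 10p_{Streamly} + 4p_{Vidio} = 0 ⇒ p_{Streamly} = 36.4 + 0.4p_{Vidio}.
The reaction-function slope is 0.4, so a 30-unit rise in p_{Vidio} moves p_{Streamly} by 0.4 × 30 = 12. Streamly's best response rises — the actions are strategic complements.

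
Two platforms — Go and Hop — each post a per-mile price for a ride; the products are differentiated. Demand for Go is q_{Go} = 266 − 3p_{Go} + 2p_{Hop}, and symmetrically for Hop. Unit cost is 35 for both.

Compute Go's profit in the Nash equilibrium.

Go's profit: π = (p_{Go} − 35)(266 − 3p_{Go} + 2p_{Hop}).
∂π/∂p_{Go} = 371 − 6p_{Go} + 2p_{Hop} = 0 ⇒ p_{Go} = 371/6 + (1/3)p_{Hop}.
By symmetry p_{Hop} = p_{Go}; substituting into the reaction function, (2/3)p_{Go} = 371/6 and p_{Go} = 92.75.
q_{Go} = 266 − 3·92.75 + 2·92.75 = 173.25.
Profit = (92.75 − 35)·173.25 = 10005.1875.

10005.1875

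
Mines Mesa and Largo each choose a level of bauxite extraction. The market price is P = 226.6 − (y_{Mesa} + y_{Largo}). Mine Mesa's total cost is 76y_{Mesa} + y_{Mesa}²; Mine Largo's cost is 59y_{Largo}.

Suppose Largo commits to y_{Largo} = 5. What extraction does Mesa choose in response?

Mine Mesa's profit: π = y_{Mesa}(226.6 − (y_{Mesa} + y_{Largo})) − 76y_{Mesa} − y_{Mesa}².
∂π/∂y_{Mesa} = 150.6 − 4y_{Mesa} − y_{Largo} = 0, so y_{Mesa} = 37.65 − 0.25y_{Largo}.
At y_{Largo} = 5: y_{Mesa} = 37.65 − 0.25·5 = 36.4.

36.4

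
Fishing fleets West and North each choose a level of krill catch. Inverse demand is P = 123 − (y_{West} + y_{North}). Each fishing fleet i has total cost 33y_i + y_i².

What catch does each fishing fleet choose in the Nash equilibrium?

Fishing fleet West's profit: π = y_{West}(123 − (y_{West} + y_{North})) − 33y_{West} − y_{West}².
∂π/∂y_{West} = 90 − 4y_{West} − y_{North} = 0, so y_{West} = 22.5 − 0.25y_{North}.
By symmetry y_{North} = y_{West}; substituting into the reaction function, 1.25y_{West} = 22.5 and y_{West} = 18.

18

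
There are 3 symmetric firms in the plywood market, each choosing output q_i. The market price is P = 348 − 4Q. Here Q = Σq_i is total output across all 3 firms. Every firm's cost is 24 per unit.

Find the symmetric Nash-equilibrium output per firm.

A representative firm's profit is π_i = q_i(348 − 4Q) − 24q_i, with Q = q_i + Σ_{j≠i} q_j.
First-order condition: 324 − 8q_i − 4Σ_{j≠i} q_j = 0.
In a symmetric equilibrium every firm chooses the same q, so Σ_{j≠i} q_j = 2q. The condition becomes 324 − 16q = 0, giving q = 324/16 = 20.25.

20.25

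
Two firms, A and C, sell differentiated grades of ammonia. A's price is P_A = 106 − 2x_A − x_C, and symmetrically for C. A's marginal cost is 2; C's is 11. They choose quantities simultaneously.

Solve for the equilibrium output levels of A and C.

21.4, 18.4

Firm A's profit: π = x_A(106 − 2x_A − x_C) − 2x_A.
∂π/∂x_A = 104 − 4x_A − x_C = 0 ⇒ x_A = 26 − 0.25x_C.
Similarly x_C = 23.75 − 0.25x_A.
Plugging x_C into A's best response: x_A = 26 − 0.25(23.75 − 0.25x_A) ⇒ 0.9375x_A = 20.0625, so x_A = 21.4.
Then x_C = 23.75 − 0.25·21.4 = 18.4.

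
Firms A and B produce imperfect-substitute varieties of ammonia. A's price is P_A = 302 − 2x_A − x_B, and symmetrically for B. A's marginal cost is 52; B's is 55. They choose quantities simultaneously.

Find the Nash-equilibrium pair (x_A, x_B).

50.2, 49.2

Firm A's profit: π = x_A(302 − 2x_A − x_B) − 52x_A.
∂π/∂x_A = 250 − 4x_A − x_B = 0 ⇒ x_A = 62.5 − 0.25x_B.
Similarly x_B = 61.75 − 0.25x_A.
Plugging x_B into A's best response: x_A = 62.5 − 0.25(61.75 − 0.25x_A) ⇒ 0.9375x_A = 47.0625, so x_A = 50.2.
Then x_B = 61.75 − 0.25·50.2 = 49.2.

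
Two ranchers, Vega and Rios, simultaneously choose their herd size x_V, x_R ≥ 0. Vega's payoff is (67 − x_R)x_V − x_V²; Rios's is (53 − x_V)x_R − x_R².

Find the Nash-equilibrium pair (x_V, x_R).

Expanding Vega's payoff: 67x_V − x_Rx_V − x_V².
∂π/∂x_V = 67 − x_R − 2x_V = 0, so x_V = 33.5 − 0.5x_R.
Likewise for Rios: x_R = 26.5 − 0.5x_V.
Solving the two reaction functions simultaneously: (1 − (−0.5)(−0.5))x_V = 33.5 − 0.5·26.5, so 0.75x_V = 20.25 and x_V = 27.
Then x_R = 26.5 − 0.5·27 = 13.

27, 13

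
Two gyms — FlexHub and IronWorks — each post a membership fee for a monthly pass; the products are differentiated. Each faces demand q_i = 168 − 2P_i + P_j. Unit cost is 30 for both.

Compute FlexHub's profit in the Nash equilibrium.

4232

FlexHub's profit: π = (P_{FlexHub} − 30)(168 − 2P_{FlexHub} + P_{IronWorks}).
∂π/∂P_{FlexHub} = 228 − 4P_{FlexHub} + P_{IronWorks} = 0 ⇒ P_{FlexHub} = 57 + 0.25P_{IronWorks}.
The game is symmetric, so in equilibrium P_{IronWorks} = P_{FlexHub}: the reaction function gives 0.75P_{FlexHub} = 57, hence P_{FlexHub} = 76.
q_{FlexHub} = 168 − 2·76 + 76 = 92.
Profit = (76 − 30)·92 = 4232.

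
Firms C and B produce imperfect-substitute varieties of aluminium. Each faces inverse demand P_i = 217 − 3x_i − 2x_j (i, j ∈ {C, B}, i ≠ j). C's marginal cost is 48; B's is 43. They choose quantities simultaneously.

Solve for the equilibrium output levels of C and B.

20.8125, 22.0625

Firm C's profit: π = x_C(217 − 3x_C − 2x_B) − 48x_C.
∂π/∂x_C = 169 − 6x_C − 2x_B = 0 ⇒ x_C = 169/6 − (1/3)x_B.
Similarly x_B = 29 − (1/3)x_C.
Solving the two reaction functions simultaneously: (1 − (−1/3)(−1/3))x_C = 169/6 − (1/3)·29, so (8/9)x_C = 18.5 and x_C = 20.8125.
Then x_B = 29 − (1/3)·20.8125 = 22.0625.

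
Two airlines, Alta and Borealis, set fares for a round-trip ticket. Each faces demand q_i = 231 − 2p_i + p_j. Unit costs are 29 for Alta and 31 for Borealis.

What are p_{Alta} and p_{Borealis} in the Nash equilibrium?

96.6, 97.4

Alta's profit: π = (p_{Alta} − 29)(231 − 2p_{Alta} + p_{Borealis}).
∂π/∂p_{Alta} = 289 − 4p_{Alta} + p_{Borealis} = 0 ⇒ p_{Alta} = 72.25 + 0.25p_{Borealis}.
Similarly p_{Borealis} = 73.25 + 0.25p_{Alta}.
Solving the two reaction functions simultaneously: (1 − (0.25)(0.25))p_{Alta} = 72.25 + 0.25·73.25, so 0.9375p_{Alta} = 90.5625 and p_{Alta} = 96.6.
Then p_{Borealis} = 73.25 + 0.25·96.6 = 97.4.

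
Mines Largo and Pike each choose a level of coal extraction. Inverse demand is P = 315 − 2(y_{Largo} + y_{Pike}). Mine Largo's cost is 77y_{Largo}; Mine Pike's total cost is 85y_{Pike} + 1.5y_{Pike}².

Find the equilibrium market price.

Mine Largo's profit: π = y_{Largo}(315 − 2(y_{Largo} + y_{Pike})) − 77y_{Largo}.
∂π/∂y_{Largo} = 238 − 4y_{Largo} − 2y_{Pike} = 0, so y_{Largo} = 59.5 − 0.5y_{Pike}.
For Pike: ∂π/∂y_{Pike} = 230 − 7y_{Pike} − 2y_{Largo} = 0 ⇒ y_{Pike} = 230/7 − (2/7)y_{Largo}.
Plugging y_{Pike} into Largo's best response: y_{Largo} = 59.5 − 0.5(230/7 − (2/7)y_{Largo}) ⇒ (6/7)y_{Largo} = 603/14, so y_{Largo} = 50.25.
Then y_{Pike} = 230/7 − (2/7)·50.25 = 18.5.
Equilibrium price: P = 315 − 2·68.75 = 177.5.

177.5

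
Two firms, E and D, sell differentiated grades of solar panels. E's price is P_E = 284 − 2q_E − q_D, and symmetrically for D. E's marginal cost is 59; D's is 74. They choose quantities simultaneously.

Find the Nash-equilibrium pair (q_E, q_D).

46, 41

Firm E's profit: π = q_E(284 − 2q_E − q_D) − 59q_E.
∂π/∂q_E = 225 − 4q_E − q_D = 0 ⇒ q_E = 56.25 − 0.25q_D.
Similarly q_D = 52.5 − 0.25q_E.
Substituting the second reaction function into the first: q_E = 56.25 − 0.25(52.5 − 0.25q_E), which gives 0.9375q_E = 43.125 ⇒ q_E = 46.
Then q_D = 52.5 − 0.25·46 = 41.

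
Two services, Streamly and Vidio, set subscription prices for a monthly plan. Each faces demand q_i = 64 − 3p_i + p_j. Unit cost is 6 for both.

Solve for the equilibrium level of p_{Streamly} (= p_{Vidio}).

Streamly's profit: π = (p_{Streamly} − 6)(64 − 3p_{Streamly} + p_{Vidio}).
∂π/∂p_{Streamly} = 82 − 6p_{Streamly} + p_{Vidio} = 0 ⇒ p_{Streamly} = 41/3 + (1/6)p_{Vidio}.
The game is symmetric, so in equilibrium p_{Vidio} = p_{Streamly}: the reaction function gives (5/6)p_{Streamly} = 41/3, hence p_{Streamly} = 16.4.

16.4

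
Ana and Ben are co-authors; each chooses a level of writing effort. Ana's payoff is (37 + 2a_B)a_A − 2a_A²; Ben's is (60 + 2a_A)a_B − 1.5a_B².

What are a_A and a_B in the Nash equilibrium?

Expanding Ana's payoff: 37a_A + 2a_Ba_A − 2a_A².
∂π/∂a_A = 37 + 2a_B − 4a_A = 0, so a_A = 9.25 + 0.5a_B.
Likewise for Ben: a_B = 20 + (2/3)a_A.
Solving the two reaction functions simultaneously: (1 − (0.5)(2/3))a_A = 9.25 + 0.5·20, so (2/3)a_A = 19.25 and a_A = 28.875.
Then a_B = 20 + (2/3)·28.875 = 39.25.

28.875, 39.25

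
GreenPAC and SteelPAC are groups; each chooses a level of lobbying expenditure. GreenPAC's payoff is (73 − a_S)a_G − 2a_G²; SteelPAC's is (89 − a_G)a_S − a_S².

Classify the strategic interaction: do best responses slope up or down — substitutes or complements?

Expanding GreenPAC's payoff: 73a_G − a_Sa_G − 2a_G².
∂π/∂a_G = 73 − a_S − 4a_G = 0, so a_G = 18.25 − 0.25a_S.
The best-response slope da_G/da_S = −0.25 < 0: the reaction function is downward-sloping, so the choices are strategic substitutes.

strategic substitutes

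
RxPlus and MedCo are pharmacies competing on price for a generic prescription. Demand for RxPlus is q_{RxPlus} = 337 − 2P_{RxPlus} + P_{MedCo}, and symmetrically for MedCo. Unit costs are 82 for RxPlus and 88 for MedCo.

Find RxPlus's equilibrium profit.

14723.28

RxPlus's profit: π = (P_{RxPlus} − 82)(337 − 2P_{RxPlus} + P_{MedCo}).
∂π/∂P_{RxPlus} = 501 − 4P_{RxPlus} + P_{MedCo} = 0 ⇒ P_{RxPlus} = 125.25 + 0.25P_{MedCo}.
Similarly P_{MedCo} = 128.25 + 0.25P_{RxPlus}.
Plugging P_{MedCo} into RxPlus's best response: P_{RxPlus} = 125.25 + 0.25(128.25 + 0.25P_{RxPlus}) ⇒ 0.9375P_{RxPlus} = 157.3125, so P_{RxPlus} = 167.8.
Then P_{MedCo} = 128.25 + 0.25·167.8 = 170.2.
q_{RxPlus} = 337 − 2·167.8 + 170.2 = 171.6.
Profit = (167.8 − 82)·171.6 = 14723.28.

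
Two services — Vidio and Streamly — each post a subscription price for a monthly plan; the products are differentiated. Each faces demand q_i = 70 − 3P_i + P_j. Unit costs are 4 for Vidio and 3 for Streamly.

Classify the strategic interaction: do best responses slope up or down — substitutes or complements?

Vidio's profit: π = (P_{Vidio} − 4)(70 − 3P_{Vidio} + P_{Streamly}).
∂π/∂P_{Vidio} = 82 − 6P_{Vidio} + P_{Streamly} = 0 ⇒ P_{Vidio} = 41/3 + (1/6)P_{Streamly}.
The best-response slope dP_{Vidio}/dP_{Streamly} = 1/6 > 0: the reaction function is upward-sloping, so the choices are strategic complements.

strategic complements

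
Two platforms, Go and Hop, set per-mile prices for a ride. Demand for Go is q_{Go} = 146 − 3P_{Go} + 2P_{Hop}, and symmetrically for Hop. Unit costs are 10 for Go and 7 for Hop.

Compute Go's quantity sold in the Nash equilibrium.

Go's profit: π = (P_{Go} − 10)(146 − 3P_{Go} + 2P_{Hop}).
∂π/∂P_{Go} = 176 − 6P_{Go} + 2P_{Hop} = 0 ⇒ P_{Go} = 88/3 + (1/3)P_{Hop}.
Similarly P_{Hop} = 167/6 + (1/3)P_{Go}.
Solving the two reaction functions simultaneously: (1 − (1/3)(1/3))P_{Go} = 88/3 + (1/3)·(167/6), so (8/9)P_{Go} = 695/18 and P_{Go} = 43.4375.
Then P_{Hop} = 167/6 + (1/3)·43.4375 = 42.3125.
q_{Go} = 146 − 3·43.4375 + 2·42.3125 = 100.3125.

100.3125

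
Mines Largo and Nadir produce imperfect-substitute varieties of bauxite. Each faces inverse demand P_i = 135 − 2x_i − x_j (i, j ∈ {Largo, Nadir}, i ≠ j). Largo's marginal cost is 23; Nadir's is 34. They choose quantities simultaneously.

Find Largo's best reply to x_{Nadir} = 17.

Mine Largo's profit: π = x_{Largo}(135 − 2x_{Largo} − x_{Nadir}) − 23x_{Largo}.
∂π/∂x_{Largo} = 112 − 4x_{Largo} − x_{Nadir} = 0 ⇒ x_{Largo} = 28 − 0.25x_{Nadir}.
At x_{Nadir} = 17: x_{Largo} = 28 − 0.25·17 = 23.75.

23.75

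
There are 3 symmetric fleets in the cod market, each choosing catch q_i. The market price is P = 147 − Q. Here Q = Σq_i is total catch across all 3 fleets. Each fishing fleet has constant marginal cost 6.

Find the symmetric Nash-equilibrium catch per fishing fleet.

35.25

A representative fishing fleet's profit is π_i = q_i(147 − Q) − 6q_i, with Q = q_i + Σ_{j≠i} q_j.
First-order condition: 141 − 2q_i − Σ_{j≠i} q_j = 0.
In a symmetric equilibrium every fishing fleet chooses the same q, so Σ_{j≠i} q_j = 2q. The condition becomes 141 − 4q = 0, giving q = 141/4 = 35.25.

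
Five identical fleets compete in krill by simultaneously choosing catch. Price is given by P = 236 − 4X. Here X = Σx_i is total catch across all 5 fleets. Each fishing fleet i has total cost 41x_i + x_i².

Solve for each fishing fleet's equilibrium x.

A representative fishing fleet's profit is π_i = x_i(236 − 4X) − 41x_i − x_i², with X = x_i + Σ_{j≠i} x_j.
First-order condition: 195 − 10x_i − 4Σ_{j≠i} x_j = 0.
Imposing symmetry (x_j = x for all j) turns Σ_{j≠i} x_j into 4x, so 195 = 26x and x = 7.5.

7.5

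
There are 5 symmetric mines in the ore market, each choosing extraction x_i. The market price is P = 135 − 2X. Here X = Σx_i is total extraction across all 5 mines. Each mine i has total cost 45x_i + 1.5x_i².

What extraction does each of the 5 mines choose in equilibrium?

6

A representative mine's profit is π_i = x_i(135 − 2X) − 45x_i − 1.5x_i², with X = x_i + Σ_{j≠i} x_j.
First-order condition: 90 − 7x_i − 2Σ_{j≠i} x_j = 0.
With identical mines, set every x_j = x: then 90 − 7x − 8x = 0, i.e. x = 90/15 = 6.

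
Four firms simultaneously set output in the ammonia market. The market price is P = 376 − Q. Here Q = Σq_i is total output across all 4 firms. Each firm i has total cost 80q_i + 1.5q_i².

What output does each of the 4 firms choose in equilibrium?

37

A representative firm's profit is π_i = q_i(376 − Q) − 80q_i − 1.5q_i², with Q = q_i + Σ_{j≠i} q_j.
First-order condition: 296 − 5q_i − Σ_{j≠i} q_j = 0.
With identical firms, set every q_j = q: then 296 − 5q − 3q = 0, i.e. q = 296/8 = 37.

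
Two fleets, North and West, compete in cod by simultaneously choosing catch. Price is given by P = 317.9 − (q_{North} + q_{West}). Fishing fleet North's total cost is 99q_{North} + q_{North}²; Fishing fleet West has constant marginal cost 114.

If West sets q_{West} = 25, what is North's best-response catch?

Fishing fleet North's profit: π = q_{North}(317.9 − (q_{North} + q_{West})) − 99q_{North} − q_{North}².
∂π/∂q_{North} = 218.9 − 4q_{North} − q_{West} = 0, so q_{North} = 54.725 − 0.25q_{West}.
At q_{West} = 25: q_{North} = 54.725 − 0.25·25 = 48.475.

48.475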